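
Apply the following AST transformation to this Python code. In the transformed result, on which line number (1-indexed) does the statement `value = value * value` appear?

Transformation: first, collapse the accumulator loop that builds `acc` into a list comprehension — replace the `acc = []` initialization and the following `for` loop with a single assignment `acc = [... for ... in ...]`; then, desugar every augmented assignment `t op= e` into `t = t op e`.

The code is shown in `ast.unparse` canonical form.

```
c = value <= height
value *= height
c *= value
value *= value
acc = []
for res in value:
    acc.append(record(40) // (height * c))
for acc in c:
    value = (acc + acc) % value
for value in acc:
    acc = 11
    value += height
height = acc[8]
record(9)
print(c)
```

4

Transformed code:
c = value <= height
value = value * height
c = c * value
value = value * value
acc = [record(40) // (height * c) for res in value]
for acc in c:
    value = (acc + acc) % value
for value in acc:
    acc = 11
    value = value + height
height = acc[8]
record(9)
print(c)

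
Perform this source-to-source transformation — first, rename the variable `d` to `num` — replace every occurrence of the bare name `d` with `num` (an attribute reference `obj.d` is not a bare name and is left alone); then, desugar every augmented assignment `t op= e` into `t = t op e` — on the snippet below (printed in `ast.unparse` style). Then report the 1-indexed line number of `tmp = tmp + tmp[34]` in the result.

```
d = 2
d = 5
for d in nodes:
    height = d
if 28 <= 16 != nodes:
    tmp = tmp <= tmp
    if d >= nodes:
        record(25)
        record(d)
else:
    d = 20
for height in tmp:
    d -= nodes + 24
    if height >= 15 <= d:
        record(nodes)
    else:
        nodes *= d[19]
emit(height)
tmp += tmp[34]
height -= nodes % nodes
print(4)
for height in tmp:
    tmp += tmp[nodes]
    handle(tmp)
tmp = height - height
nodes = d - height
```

Transformed code:
num = 2
num = 5
for num in nodes:
    height = num
if 28 <= 16 != nodes:
    tmp = tmp <= tmp
    if num >= nodes:
        record(25)
        record(num)
else:
    num = 20
for height in tmp:
    num = num - (nodes + 24)
    if height >= 15 <= num:
        record(nodes)
    else:
        nodes = nodes * num[19]
emit(height)
tmp = tmp + tmp[34]
height = height - nodes % nodes
print(4)
for height in tmp:
    tmp = tmp + tmp[nodes]
    handle(tmp)
tmp = height - height
nodes = num - height

19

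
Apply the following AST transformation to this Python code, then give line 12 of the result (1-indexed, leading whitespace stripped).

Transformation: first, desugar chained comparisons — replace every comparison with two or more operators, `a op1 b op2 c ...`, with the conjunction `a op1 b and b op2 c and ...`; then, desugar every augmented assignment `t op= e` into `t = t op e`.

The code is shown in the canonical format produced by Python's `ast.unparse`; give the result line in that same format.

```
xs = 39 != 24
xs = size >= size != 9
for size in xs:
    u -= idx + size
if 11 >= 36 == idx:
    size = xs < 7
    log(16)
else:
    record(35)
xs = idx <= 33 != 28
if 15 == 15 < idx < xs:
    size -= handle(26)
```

size = size - handle(26)

Transformed code:
xs = 39 != 24
xs = size >= size and size != 9
for size in xs:
    u = u - (idx + size)
if 11 >= 36 and 36 == idx:
    size = xs < 7
    log(16)
else:
    record(35)
xs = idx <= 33 and 33 != 28
if 15 == 15 and 15 < idx and (idx < xs):
    size = size - handle(26)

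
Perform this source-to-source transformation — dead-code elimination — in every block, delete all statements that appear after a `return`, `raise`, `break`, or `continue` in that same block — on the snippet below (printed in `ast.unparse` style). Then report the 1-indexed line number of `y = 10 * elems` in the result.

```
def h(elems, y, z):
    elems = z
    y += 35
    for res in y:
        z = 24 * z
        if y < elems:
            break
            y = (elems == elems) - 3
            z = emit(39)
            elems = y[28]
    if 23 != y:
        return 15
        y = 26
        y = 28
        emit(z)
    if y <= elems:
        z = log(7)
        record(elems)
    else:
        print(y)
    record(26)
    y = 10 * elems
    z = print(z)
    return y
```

Transformed code:
def h(elems, y, z):
    elems = z
    y += 35
    for res in y:
        z = 24 * z
        if y < elems:
            break
    if 23 != y:
        return 15
    if y <= elems:
        z = log(7)
        record(elems)
    else:
        print(y)
    record(26)
    y = 10 * elems
    z = print(z)
    return y

16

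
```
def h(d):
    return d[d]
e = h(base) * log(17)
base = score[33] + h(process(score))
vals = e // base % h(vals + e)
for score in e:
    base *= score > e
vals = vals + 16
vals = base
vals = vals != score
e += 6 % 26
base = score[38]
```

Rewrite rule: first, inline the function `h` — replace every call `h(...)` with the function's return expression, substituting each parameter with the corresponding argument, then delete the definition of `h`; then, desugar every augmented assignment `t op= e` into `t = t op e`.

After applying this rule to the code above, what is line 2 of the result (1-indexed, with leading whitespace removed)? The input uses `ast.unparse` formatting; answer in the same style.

base = score[33] + process(score)[process(score)]

Transformed code:
e = base[base] * log(17)
base = score[33] + process(score)[process(score)]
vals = e // base % (vals + e)[vals + e]
for score in e:
    base = base * (score > e)
vals = vals + 16
vals = base
vals = vals != score
e = e + 6 % 26
base = score[38]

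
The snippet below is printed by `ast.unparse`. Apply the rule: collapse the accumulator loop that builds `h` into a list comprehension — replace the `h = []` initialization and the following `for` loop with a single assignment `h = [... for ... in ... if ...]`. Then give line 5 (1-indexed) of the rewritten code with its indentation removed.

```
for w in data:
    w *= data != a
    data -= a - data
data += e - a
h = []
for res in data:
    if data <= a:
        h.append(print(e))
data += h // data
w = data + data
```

h = [print(e) for res in data if data <= a]

Transformed code:
for w in data:
    w *= data != a
    data -= a - data
data += e - a
h = [print(e) for res in data if data <= a]
data += h // data
w = data + data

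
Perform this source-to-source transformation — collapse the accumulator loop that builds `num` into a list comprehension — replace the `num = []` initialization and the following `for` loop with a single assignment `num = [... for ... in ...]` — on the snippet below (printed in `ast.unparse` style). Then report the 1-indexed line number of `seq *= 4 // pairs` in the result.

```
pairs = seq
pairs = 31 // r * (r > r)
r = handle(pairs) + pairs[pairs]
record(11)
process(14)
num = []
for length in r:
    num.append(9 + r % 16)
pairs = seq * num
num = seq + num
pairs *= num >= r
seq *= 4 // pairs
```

Transformed code:
pairs = seq
pairs = 31 // r * (r > r)
r = handle(pairs) + pairs[pairs]
record(11)
process(14)
num = [9 + r % 16 for length in r]
pairs = seq * num
num = seq + num
pairs *= num >= r
seq *= 4 // pairs

10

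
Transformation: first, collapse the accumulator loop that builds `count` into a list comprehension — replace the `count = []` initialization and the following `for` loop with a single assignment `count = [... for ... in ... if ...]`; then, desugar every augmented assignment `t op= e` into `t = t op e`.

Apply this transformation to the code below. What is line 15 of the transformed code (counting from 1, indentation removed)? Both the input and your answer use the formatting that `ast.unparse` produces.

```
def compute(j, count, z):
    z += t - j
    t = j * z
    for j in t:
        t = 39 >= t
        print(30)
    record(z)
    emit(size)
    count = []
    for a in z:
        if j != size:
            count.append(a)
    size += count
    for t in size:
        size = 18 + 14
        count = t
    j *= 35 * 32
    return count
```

Transformed code:
def compute(j, count, z):
    z = z + (t - j)
    t = j * z
    for j in t:
        t = 39 >= t
        print(30)
    record(z)
    emit(size)
    count = [a for a in z if j != size]
    size = size + count
    for t in size:
        size = 18 + 14
        count = t
    j = j * (35 * 32)
    return count

return count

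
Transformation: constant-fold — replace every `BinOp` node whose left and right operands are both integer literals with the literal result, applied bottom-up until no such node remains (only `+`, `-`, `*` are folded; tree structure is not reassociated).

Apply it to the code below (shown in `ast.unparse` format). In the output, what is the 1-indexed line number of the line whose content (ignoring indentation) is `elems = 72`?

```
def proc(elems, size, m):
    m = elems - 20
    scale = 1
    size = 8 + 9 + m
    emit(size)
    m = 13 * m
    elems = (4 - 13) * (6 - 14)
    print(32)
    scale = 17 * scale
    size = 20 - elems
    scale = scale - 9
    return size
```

7

Transformed code:
def proc(elems, size, m):
    m = elems - 20
    scale = 1
    size = 17 + m
    emit(size)
    m = 13 * m
    elems = 72
    print(32)
    scale = 17 * scale
    size = 20 - elems
    scale = scale - 9
    return size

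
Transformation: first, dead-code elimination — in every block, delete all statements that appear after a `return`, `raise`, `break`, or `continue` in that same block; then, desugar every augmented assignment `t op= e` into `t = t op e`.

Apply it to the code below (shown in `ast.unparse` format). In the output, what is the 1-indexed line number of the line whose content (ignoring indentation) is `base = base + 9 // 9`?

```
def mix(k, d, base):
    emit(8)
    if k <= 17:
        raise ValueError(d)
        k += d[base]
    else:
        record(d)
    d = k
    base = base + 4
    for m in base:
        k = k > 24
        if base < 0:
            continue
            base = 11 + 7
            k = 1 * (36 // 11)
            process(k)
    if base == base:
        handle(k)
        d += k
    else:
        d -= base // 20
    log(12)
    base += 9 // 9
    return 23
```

19

Transformed code:
def mix(k, d, base):
    emit(8)
    if k <= 17:
        raise ValueError(d)
    else:
        record(d)
    d = k
    base = base + 4
    for m in base:
        k = k > 24
        if base < 0:
            continue
    if base == base:
        handle(k)
        d = d + k
    else:
        d = d - base // 20
    log(12)
    base = base + 9 // 9
    return 23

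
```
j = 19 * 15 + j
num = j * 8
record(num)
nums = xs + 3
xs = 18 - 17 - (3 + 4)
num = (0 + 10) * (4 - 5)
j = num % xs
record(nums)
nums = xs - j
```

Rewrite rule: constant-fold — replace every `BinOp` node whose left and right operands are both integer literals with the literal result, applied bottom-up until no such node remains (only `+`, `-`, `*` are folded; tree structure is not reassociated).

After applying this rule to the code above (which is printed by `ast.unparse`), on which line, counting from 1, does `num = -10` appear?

6

Transformed code:
j = 285 + j
num = j * 8
record(num)
nums = xs + 3
xs = -6
num = -10
j = num % xs
record(nums)
nums = xs - j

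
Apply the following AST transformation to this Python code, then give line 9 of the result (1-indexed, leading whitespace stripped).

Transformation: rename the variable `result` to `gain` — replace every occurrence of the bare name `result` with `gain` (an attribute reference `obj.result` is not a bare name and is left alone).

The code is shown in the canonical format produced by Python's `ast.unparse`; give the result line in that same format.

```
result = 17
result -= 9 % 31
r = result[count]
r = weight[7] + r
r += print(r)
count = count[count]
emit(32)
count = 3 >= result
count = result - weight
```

count = gain - weight

Transformed code:
gain = 17
gain -= 9 % 31
r = gain[count]
r = weight[7] + r
r += print(r)
count = count[count]
emit(32)
count = 3 >= gain
count = gain - weight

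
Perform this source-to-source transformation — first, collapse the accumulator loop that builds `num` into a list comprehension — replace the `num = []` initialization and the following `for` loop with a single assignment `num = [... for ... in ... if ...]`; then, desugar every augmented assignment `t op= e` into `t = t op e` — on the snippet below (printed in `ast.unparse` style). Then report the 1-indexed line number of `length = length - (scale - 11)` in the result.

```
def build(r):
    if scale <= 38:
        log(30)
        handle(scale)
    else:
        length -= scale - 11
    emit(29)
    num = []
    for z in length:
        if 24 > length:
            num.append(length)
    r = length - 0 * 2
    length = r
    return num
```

6

Transformed code:
def build(r):
    if scale <= 38:
        log(30)
        handle(scale)
    else:
        length = length - (scale - 11)
    emit(29)
    num = [length for z in length if 24 > length]
    r = length - 0 * 2
    length = r
    return num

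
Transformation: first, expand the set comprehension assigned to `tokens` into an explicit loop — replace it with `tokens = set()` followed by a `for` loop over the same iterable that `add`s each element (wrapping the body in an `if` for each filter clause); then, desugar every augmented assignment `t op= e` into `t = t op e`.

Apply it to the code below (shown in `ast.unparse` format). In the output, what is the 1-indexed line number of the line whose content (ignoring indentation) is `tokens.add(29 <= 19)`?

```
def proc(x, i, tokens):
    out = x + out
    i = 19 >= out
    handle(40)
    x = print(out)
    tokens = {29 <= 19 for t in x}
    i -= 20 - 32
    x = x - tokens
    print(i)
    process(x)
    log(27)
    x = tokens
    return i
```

8

Transformed code:
def proc(x, i, tokens):
    out = x + out
    i = 19 >= out
    handle(40)
    x = print(out)
    tokens = set()
    for t in x:
        tokens.add(29 <= 19)
    i = i - (20 - 32)
    x = x - tokens
    print(i)
    process(x)
    log(27)
    x = tokens
    return i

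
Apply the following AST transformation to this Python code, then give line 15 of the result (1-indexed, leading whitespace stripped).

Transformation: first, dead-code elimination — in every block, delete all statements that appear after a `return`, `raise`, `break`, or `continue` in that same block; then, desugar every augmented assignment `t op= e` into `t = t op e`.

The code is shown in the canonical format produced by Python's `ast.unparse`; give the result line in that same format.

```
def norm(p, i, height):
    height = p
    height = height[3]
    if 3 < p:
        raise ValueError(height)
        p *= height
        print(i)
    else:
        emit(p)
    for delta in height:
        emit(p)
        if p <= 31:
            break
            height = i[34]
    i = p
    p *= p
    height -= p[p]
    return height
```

Transformed code:
def norm(p, i, height):
    height = p
    height = height[3]
    if 3 < p:
        raise ValueError(height)
    else:
        emit(p)
    for delta in height:
        emit(p)
        if p <= 31:
            break
    i = p
    p = p * p
    height = height - p[p]
    return height

return height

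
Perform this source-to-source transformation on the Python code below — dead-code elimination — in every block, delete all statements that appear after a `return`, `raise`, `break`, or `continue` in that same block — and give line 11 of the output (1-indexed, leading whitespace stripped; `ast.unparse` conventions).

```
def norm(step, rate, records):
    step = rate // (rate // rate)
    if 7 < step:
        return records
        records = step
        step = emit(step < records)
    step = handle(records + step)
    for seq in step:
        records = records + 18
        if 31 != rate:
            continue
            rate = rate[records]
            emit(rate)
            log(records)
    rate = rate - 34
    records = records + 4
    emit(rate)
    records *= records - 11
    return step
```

Transformed code:
def norm(step, rate, records):
    step = rate // (rate // rate)
    if 7 < step:
        return records
    step = handle(records + step)
    for seq in step:
        records = records + 18
        if 31 != rate:
            continue
    rate = rate - 34
    records = records + 4
    emit(rate)
    records *= records - 11
    return step

records = records + 4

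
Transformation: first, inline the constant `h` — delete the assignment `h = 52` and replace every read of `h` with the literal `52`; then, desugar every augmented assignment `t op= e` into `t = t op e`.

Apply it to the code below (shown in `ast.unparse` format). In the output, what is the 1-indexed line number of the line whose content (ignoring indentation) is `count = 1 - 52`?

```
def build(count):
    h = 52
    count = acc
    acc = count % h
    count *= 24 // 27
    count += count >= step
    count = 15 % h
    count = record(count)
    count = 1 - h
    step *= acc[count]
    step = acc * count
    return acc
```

Transformed code:
def build(count):
    count = acc
    acc = count % 52
    count = count * (24 // 27)
    count = count + (count >= step)
    count = 15 % 52
    count = record(count)
    count = 1 - 52
    step = step * acc[count]
    step = acc * count
    return acc

8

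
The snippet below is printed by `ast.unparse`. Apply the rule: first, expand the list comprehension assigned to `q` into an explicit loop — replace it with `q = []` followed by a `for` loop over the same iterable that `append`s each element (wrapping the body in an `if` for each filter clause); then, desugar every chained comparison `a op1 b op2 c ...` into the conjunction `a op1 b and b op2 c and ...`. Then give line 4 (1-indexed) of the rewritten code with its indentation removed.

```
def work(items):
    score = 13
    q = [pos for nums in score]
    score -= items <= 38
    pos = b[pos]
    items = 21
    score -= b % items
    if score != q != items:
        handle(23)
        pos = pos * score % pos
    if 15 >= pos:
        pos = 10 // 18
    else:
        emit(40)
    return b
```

Transformed code:
def work(items):
    score = 13
    q = []
    for nums in score:
        q.append(pos)
    score -= items <= 38
    pos = b[pos]
    items = 21
    score -= b % items
    if score != q and q != items:
        handle(23)
        pos = pos * score % pos
    if 15 >= pos:
        pos = 10 // 18
    else:
        emit(40)
    return b

for nums in score:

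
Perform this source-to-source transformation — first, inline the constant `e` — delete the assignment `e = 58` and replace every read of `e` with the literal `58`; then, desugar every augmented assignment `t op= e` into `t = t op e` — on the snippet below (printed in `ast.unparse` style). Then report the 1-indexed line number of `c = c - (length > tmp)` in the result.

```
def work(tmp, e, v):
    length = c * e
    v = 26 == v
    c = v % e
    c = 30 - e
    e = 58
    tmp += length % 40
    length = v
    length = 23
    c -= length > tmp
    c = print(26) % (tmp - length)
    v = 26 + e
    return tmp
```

Transformed code:
def work(tmp, e, v):
    length = c * 58
    v = 26 == v
    c = v % 58
    c = 30 - 58
    tmp = tmp + length % 40
    length = v
    length = 23
    c = c - (length > tmp)
    c = print(26) % (tmp - length)
    v = 26 + 58
    return tmp

9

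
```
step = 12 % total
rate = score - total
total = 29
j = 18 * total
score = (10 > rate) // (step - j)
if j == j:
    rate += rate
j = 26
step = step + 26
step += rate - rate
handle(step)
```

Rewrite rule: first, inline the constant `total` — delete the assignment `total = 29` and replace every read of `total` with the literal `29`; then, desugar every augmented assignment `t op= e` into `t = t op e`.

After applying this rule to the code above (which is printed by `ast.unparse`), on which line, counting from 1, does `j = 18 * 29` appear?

3

Transformed code:
step = 12 % 29
rate = score - 29
j = 18 * 29
score = (10 > rate) // (step - j)
if j == j:
    rate = rate + rate
j = 26
step = step + 26
step = step + (rate - rate)
handle(step)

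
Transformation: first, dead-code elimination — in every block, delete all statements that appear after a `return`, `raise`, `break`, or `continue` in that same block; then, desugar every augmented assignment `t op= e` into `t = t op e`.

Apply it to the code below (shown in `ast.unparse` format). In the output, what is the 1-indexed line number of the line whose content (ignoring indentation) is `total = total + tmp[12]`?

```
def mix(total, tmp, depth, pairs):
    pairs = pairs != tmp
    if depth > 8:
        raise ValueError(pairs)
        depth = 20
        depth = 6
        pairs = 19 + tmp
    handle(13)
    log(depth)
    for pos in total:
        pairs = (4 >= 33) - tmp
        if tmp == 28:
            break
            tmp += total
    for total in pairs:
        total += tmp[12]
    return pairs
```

Transformed code:
def mix(total, tmp, depth, pairs):
    pairs = pairs != tmp
    if depth > 8:
        raise ValueError(pairs)
    handle(13)
    log(depth)
    for pos in total:
        pairs = (4 >= 33) - tmp
        if tmp == 28:
            break
    for total in pairs:
        total = total + tmp[12]
    return pairs

12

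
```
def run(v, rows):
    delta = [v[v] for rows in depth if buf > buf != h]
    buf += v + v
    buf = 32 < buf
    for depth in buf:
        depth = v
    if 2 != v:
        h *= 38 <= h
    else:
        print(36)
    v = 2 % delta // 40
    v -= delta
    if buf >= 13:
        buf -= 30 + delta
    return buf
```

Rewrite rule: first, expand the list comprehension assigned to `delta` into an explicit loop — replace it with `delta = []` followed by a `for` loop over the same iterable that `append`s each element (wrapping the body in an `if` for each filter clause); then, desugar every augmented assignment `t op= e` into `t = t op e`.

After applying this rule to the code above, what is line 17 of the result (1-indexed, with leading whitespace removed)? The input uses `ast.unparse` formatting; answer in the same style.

buf = buf - (30 + delta)

Transformed code:
def run(v, rows):
    delta = []
    for rows in depth:
        if buf > buf != h:
            delta.append(v[v])
    buf = buf + (v + v)
    buf = 32 < buf
    for depth in buf:
        depth = v
    if 2 != v:
        h = h * (38 <= h)
    else:
        print(36)
    v = 2 % delta // 40
    v = v - delta
    if buf >= 13:
        buf = buf - (30 + delta)
    return buf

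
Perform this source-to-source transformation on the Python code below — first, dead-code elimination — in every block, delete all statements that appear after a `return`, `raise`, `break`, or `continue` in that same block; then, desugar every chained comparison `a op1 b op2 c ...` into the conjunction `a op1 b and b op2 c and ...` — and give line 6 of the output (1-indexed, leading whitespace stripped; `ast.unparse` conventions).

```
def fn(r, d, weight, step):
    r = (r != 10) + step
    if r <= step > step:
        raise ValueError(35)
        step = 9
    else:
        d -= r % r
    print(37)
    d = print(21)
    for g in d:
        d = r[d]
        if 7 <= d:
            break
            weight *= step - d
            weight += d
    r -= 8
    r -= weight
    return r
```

d -= r % r

Transformed code:
def fn(r, d, weight, step):
    r = (r != 10) + step
    if r <= step and step > step:
        raise ValueError(35)
    else:
        d -= r % r
    print(37)
    d = print(21)
    for g in d:
        d = r[d]
        if 7 <= d:
            break
    r -= 8
    r -= weight
    return r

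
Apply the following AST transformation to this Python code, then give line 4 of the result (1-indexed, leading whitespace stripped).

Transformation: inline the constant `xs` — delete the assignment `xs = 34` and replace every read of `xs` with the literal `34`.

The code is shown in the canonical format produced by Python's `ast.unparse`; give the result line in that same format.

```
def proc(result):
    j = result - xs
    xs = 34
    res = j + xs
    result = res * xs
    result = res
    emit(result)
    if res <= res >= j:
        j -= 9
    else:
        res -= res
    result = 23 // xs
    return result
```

result = res * 34

Transformed code:
def proc(result):
    j = result - 34
    res = j + 34
    result = res * 34
    result = res
    emit(result)
    if res <= res >= j:
        j -= 9
    else:
        res -= res
    result = 23 // 34
    return result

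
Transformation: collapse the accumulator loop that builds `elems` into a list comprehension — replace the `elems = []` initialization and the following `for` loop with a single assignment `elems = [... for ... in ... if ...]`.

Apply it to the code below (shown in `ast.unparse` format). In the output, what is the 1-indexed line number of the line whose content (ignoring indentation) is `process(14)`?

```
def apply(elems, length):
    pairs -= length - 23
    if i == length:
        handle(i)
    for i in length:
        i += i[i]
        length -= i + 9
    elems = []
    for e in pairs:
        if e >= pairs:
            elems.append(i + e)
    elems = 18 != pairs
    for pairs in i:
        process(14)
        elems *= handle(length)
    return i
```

Transformed code:
def apply(elems, length):
    pairs -= length - 23
    if i == length:
        handle(i)
    for i in length:
        i += i[i]
        length -= i + 9
    elems = [i + e for e in pairs if e >= pairs]
    elems = 18 != pairs
    for pairs in i:
        process(14)
        elems *= handle(length)
    return i

11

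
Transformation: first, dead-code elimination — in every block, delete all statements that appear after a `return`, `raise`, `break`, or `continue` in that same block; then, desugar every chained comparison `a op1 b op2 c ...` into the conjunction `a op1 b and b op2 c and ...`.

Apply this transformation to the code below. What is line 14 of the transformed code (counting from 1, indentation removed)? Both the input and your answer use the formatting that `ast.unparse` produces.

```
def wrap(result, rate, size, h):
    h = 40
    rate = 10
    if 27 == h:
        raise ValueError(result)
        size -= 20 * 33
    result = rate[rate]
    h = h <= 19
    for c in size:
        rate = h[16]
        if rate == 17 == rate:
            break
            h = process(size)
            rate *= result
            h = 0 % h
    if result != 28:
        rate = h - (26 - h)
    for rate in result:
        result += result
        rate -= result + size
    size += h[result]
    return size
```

for rate in result:

Transformed code:
def wrap(result, rate, size, h):
    h = 40
    rate = 10
    if 27 == h:
        raise ValueError(result)
    result = rate[rate]
    h = h <= 19
    for c in size:
        rate = h[16]
        if rate == 17 and 17 == rate:
            break
    if result != 28:
        rate = h - (26 - h)
    for rate in result:
        result += result
        rate -= result + size
    size += h[result]
    return size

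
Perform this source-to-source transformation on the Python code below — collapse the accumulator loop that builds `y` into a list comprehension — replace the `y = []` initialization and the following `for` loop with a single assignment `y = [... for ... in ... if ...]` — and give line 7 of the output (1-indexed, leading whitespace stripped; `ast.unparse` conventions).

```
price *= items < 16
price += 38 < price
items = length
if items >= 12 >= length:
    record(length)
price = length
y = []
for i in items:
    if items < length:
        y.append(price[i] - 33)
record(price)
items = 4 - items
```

Transformed code:
price *= items < 16
price += 38 < price
items = length
if items >= 12 >= length:
    record(length)
price = length
y = [price[i] - 33 for i in items if items < length]
record(price)
items = 4 - items

y = [price[i] - 33 for i in items if items < length]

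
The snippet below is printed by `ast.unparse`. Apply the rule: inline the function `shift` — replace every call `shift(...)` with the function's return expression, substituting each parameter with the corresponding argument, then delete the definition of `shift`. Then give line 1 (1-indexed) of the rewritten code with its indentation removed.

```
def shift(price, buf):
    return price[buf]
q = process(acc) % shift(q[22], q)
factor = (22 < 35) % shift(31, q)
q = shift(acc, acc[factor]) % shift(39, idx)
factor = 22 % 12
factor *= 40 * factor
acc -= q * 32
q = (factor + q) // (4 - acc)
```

Transformed code:
q = process(acc) % q[22][q]
factor = (22 < 35) % 31[q]
q = acc[acc[factor]] % 39[idx]
factor = 22 % 12
factor *= 40 * factor
acc -= q * 32
q = (factor + q) // (4 - acc)

q = process(acc) % q[22][q]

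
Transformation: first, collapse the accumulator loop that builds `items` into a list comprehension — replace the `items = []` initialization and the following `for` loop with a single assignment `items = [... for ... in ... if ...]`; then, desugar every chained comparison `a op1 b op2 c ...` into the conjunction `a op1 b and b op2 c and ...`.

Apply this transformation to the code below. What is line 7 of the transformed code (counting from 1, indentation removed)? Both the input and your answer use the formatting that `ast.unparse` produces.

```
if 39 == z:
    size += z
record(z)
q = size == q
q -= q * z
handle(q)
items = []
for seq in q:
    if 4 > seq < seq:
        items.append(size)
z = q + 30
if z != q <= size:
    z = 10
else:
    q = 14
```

items = [size for seq in q if 4 > seq and seq < seq]

Transformed code:
if 39 == z:
    size += z
record(z)
q = size == q
q -= q * z
handle(q)
items = [size for seq in q if 4 > seq and seq < seq]
z = q + 30
if z != q and q <= size:
    z = 10
else:
    q = 14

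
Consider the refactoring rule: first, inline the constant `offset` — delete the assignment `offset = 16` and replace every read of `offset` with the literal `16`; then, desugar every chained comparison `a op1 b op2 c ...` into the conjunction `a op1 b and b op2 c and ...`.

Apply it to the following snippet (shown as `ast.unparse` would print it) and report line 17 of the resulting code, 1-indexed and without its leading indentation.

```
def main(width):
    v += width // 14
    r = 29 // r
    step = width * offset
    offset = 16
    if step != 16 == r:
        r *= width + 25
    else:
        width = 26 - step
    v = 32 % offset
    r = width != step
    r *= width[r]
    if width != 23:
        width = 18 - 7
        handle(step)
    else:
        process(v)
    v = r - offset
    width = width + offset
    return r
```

Transformed code:
def main(width):
    v += width // 14
    r = 29 // r
    step = width * 16
    if step != 16 and 16 == r:
        r *= width + 25
    else:
        width = 26 - step
    v = 32 % 16
    r = width != step
    r *= width[r]
    if width != 23:
        width = 18 - 7
        handle(step)
    else:
        process(v)
    v = r - 16
    width = width + 16
    return r

v = r - 16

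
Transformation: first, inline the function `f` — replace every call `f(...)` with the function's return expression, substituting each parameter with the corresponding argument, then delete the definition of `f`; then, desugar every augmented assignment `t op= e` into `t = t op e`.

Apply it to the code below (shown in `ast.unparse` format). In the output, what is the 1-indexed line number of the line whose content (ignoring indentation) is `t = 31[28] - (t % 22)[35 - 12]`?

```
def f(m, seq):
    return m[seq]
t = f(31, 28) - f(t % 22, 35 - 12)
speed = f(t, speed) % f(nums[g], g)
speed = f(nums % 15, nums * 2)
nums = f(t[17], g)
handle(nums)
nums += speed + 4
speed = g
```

1

Transformed code:
t = 31[28] - (t % 22)[35 - 12]
speed = t[speed] % nums[g][g]
speed = (nums % 15)[nums * 2]
nums = t[17][g]
handle(nums)
nums = nums + (speed + 4)
speed = g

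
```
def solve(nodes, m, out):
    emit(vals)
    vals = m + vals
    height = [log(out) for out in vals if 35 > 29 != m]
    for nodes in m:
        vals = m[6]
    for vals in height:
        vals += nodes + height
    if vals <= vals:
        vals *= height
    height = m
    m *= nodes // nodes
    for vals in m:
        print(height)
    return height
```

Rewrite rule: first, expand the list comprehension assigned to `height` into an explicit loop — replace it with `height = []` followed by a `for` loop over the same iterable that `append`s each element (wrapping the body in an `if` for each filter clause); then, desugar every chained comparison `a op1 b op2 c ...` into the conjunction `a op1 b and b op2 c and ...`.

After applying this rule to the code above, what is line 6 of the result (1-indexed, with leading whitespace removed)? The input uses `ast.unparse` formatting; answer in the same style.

Transformed code:
def solve(nodes, m, out):
    emit(vals)
    vals = m + vals
    height = []
    for out in vals:
        if 35 > 29 and 29 != m:
            height.append(log(out))
    for nodes in m:
        vals = m[6]
    for vals in height:
        vals += nodes + height
    if vals <= vals:
        vals *= height
    height = m
    m *= nodes // nodes
    for vals in m:
        print(height)
    return height

if 35 > 29 and 29 != m:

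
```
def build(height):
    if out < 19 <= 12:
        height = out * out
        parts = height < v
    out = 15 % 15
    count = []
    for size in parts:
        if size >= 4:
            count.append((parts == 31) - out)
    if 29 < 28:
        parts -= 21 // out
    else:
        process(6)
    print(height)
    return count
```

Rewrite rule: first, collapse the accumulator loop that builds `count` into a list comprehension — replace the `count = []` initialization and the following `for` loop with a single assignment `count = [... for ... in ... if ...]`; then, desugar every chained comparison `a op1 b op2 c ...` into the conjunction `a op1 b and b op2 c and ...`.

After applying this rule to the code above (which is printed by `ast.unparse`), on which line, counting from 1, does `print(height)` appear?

Transformed code:
def build(height):
    if out < 19 and 19 <= 12:
        height = out * out
        parts = height < v
    out = 15 % 15
    count = [(parts == 31) - out for size in parts if size >= 4]
    if 29 < 28:
        parts -= 21 // out
    else:
        process(6)
    print(height)
    return count

11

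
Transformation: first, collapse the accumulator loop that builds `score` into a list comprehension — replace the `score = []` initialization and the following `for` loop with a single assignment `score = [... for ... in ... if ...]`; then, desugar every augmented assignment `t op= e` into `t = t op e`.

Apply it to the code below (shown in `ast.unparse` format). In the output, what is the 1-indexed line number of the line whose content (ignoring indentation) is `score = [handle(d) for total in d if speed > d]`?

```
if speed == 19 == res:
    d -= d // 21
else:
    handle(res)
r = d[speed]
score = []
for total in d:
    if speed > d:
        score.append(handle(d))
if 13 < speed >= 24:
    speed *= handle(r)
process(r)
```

Transformed code:
if speed == 19 == res:
    d = d - d // 21
else:
    handle(res)
r = d[speed]
score = [handle(d) for total in d if speed > d]
if 13 < speed >= 24:
    speed = speed * handle(r)
process(r)

6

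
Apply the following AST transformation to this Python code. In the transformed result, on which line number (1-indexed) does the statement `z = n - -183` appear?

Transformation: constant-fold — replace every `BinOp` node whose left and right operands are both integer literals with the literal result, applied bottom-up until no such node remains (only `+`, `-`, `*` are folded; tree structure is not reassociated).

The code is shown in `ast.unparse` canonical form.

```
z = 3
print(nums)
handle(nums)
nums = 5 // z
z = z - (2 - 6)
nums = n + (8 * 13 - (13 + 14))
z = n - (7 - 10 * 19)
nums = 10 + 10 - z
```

Transformed code:
z = 3
print(nums)
handle(nums)
nums = 5 // z
z = z - -4
nums = n + 77
z = n - -183
nums = 20 - z

7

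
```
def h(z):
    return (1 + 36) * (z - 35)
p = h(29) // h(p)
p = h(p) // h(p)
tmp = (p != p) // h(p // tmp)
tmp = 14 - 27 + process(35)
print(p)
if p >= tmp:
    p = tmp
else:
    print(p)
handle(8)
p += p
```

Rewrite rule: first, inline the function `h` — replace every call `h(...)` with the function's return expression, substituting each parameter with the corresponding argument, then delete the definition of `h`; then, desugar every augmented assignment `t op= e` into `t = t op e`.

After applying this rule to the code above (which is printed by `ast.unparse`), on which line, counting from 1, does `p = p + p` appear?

Transformed code:
p = (1 + 36) * (29 - 35) // ((1 + 36) * (p - 35))
p = (1 + 36) * (p - 35) // ((1 + 36) * (p - 35))
tmp = (p != p) // ((1 + 36) * (p // tmp - 35))
tmp = 14 - 27 + process(35)
print(p)
if p >= tmp:
    p = tmp
else:
    print(p)
handle(8)
p = p + p

11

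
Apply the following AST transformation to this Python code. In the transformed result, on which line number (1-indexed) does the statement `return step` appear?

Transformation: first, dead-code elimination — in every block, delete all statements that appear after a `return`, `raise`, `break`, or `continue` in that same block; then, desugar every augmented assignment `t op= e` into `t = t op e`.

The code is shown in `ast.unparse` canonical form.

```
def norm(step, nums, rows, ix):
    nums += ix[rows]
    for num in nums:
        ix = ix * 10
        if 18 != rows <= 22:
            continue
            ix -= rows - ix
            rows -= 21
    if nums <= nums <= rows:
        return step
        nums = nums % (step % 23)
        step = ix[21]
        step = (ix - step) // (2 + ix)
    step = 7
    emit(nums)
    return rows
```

8

Transformed code:
def norm(step, nums, rows, ix):
    nums = nums + ix[rows]
    for num in nums:
        ix = ix * 10
        if 18 != rows <= 22:
            continue
    if nums <= nums <= rows:
        return step
    step = 7
    emit(nums)
    return rows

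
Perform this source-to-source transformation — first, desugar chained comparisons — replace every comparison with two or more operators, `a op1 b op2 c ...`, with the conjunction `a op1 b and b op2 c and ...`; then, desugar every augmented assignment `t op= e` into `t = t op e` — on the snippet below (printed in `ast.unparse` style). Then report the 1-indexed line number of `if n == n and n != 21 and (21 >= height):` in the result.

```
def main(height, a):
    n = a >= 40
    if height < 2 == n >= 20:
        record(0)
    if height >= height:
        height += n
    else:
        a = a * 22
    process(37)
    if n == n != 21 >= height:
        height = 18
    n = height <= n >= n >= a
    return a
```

Transformed code:
def main(height, a):
    n = a >= 40
    if height < 2 and 2 == n and (n >= 20):
        record(0)
    if height >= height:
        height = height + n
    else:
        a = a * 22
    process(37)
    if n == n and n != 21 and (21 >= height):
        height = 18
    n = height <= n and n >= n and (n >= a)
    return a

10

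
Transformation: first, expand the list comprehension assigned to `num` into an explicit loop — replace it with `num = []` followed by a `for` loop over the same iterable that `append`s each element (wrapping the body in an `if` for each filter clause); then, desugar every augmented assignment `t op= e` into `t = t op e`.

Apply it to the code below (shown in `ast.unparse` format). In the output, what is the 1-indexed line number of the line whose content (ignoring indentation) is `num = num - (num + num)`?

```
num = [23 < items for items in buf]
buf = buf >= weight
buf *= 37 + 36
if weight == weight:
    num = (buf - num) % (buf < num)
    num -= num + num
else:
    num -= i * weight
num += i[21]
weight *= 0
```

8

Transformed code:
num = []
for items in buf:
    num.append(23 < items)
buf = buf >= weight
buf = buf * (37 + 36)
if weight == weight:
    num = (buf - num) % (buf < num)
    num = num - (num + num)
else:
    num = num - i * weight
num = num + i[21]
weight = weight * 0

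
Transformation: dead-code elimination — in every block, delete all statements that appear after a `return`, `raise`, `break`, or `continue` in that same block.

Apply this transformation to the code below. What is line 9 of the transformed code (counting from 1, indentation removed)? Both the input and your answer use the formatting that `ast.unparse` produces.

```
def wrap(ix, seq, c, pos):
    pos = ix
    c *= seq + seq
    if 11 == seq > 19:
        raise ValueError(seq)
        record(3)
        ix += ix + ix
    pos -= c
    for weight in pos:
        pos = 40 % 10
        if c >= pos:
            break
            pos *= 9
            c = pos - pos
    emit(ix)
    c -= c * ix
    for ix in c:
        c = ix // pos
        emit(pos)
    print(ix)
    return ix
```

if c >= pos:

Transformed code:
def wrap(ix, seq, c, pos):
    pos = ix
    c *= seq + seq
    if 11 == seq > 19:
        raise ValueError(seq)
    pos -= c
    for weight in pos:
        pos = 40 % 10
        if c >= pos:
            break
    emit(ix)
    c -= c * ix
    for ix in c:
        c = ix // pos
        emit(pos)
    print(ix)
    return ix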